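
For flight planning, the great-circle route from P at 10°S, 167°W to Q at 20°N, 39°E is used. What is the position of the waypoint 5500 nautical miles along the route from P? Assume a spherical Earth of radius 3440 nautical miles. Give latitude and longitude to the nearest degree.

From cos δ = sin φ₁ sin φ₂ + cos φ₁ cos φ₂ cos Δλ, the central angle is δ ≈ 2.671 rad (153.0°). The total great-circle distance is δ·R ≈ 2.671 × 3440 ≈ 9187 nmi, so the target fraction is f = 5500/9187 ≈ 0.599.
Interpolate at f ≈ 0.599 with slerp weights a = sin((1−f)δ)/sin δ ≈ 1.935, b = sin(fδ)/sin δ ≈ 2.203.
p = a·p₁ + b·p₂ ≈ (-0.248, 0.874, 0.417); φ = arcsin(p_z) ≈ 24.67°, λ = atan2(p_y, p_x) ≈ 105.85°.

≈ 25°N, 106°E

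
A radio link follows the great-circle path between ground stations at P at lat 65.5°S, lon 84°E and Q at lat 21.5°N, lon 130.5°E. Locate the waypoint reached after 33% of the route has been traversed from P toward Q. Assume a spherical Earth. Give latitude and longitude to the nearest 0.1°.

Write both endpoints as unit vectors p₁, p₂ with components (cos φ cos λ, cos φ sin λ, sin φ).
The central angle between the endpoints is δ = arccos(p₁·p₂) ≈ 1.639 rad (93.9°).
Interpolate at f = 0.33 with slerp weights a = sin((1−f)δ)/sin δ ≈ 0.892, b = sin(fδ)/sin δ ≈ 0.516.
p = a·p₁ + b·p₂ ≈ (-0.273, 0.733, -0.623); φ = arcsin(p_z) ≈ -38.53°, λ = atan2(p_y, p_x) ≈ 110.43°.

≈ lat 38.5°S, lon 110.4°E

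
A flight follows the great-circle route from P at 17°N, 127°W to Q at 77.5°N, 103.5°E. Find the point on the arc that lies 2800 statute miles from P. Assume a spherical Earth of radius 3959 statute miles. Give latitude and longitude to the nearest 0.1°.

From cos δ = sin φ₁ sin φ₂ + cos φ₁ cos φ₂ cos Δλ, the central angle is δ ≈ 1.416 rad (81.2°). The total great-circle distance is δ·R ≈ 1.416 × 3959 ≈ 5608 mi, so the target fraction is f = 2800/5608 ≈ 0.499.
Interpolate at f ≈ 0.499 with slerp weights a = sin((1−f)δ)/sin δ ≈ 0.659, b = sin(fδ)/sin δ ≈ 0.658.
p = a·p₁ + b·p₂ ≈ (-0.413, -0.365, 0.835); φ = arcsin(p_z) ≈ 56.58°, λ = atan2(p_y, p_x) ≈ -138.50°.

≈ 56.6°N, 138.5°W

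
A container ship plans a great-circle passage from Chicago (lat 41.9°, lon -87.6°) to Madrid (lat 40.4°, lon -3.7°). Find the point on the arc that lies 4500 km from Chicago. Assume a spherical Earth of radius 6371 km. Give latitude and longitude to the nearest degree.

≈ lat 48°, lon -30°

Write both endpoints as unit vectors p₁, p₂ with components (cos φ cos λ, cos φ sin λ, sin φ).
The central angle between the endpoints is δ = arccos(p₁·p₂) ≈ 1.055 rad (60.5°). The total great-circle distance is δ·R ≈ 1.055 × 6371 ≈ 6723 km, so the target fraction is f = 4500/6723 ≈ 0.669.
Interpolate at f ≈ 0.669 with slerp weights a = sin((1−f)δ)/sin δ ≈ 0.393, b = sin(fδ)/sin δ ≈ 0.746.
p = a·p₁ + b·p₂ ≈ (0.579, -0.329, 0.746); φ = arcsin(p_z) ≈ 48.24°, λ = atan2(p_y, p_x) ≈ -29.59°.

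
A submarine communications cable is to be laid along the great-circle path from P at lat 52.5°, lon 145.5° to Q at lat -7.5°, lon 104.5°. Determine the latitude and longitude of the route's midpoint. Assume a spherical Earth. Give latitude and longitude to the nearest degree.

≈ lat 24°, lon 120°

The haversine formula gives a central angle δ ≈ 1.211 rad (69.4°) between the endpoints.
Interpolate at f = 1/2 with slerp weights a = sin((1−f)δ)/sin δ ≈ 0.608, b = sin(fδ)/sin δ ≈ 0.608.
p = a·p₁ + b·p₂ ≈ (-0.456, 0.793, 0.403); φ = arcsin(p_z) ≈ 23.77°, λ = atan2(p_y, p_x) ≈ 119.89°.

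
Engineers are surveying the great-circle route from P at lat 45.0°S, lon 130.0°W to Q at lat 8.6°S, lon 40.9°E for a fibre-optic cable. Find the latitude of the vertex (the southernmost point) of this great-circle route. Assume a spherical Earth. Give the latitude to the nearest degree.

The great circle lies in the plane with unit normal n̂ = (p₁ × p₂)/|p₁ × p₂|.
Here n̂_z ≈ +0.136; the vertex latitude is φ_max = arccos|n̂_z| ≈ 82.2°.
Check via Clairaut: cos φ_max = |cos φ₁| · sin C = cos(45.0°)·sin(168.9°) ≈ 0.136, again giving ≈ 82.2°.

≈ 82°S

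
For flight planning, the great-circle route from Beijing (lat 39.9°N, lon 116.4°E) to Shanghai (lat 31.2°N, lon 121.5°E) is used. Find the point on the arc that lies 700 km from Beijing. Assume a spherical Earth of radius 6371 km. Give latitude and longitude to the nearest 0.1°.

Convert each endpoint to a unit vector on the sphere (x = cos φ cos λ, y = cos φ sin λ, z = sin φ).
The central angle between the endpoints is δ = arccos(p₁·p₂) ≈ 0.168 rad (9.6°). The total great-circle distance is δ·R ≈ 0.168 × 6371 ≈ 1071 km, so the target fraction is f = 700/1071 ≈ 0.653.
Interpolate at f ≈ 0.653 with slerp weights a = sin((1−f)δ)/sin δ ≈ 0.348, b = sin(fδ)/sin δ ≈ 0.655.
p = a·p₁ + b·p₂ ≈ (-0.412, 0.717, 0.563); φ = arcsin(p_z) ≈ 34.24°, λ = atan2(p_y, p_x) ≈ 119.85°.

≈ lat 34.2°N, lon 119.9°E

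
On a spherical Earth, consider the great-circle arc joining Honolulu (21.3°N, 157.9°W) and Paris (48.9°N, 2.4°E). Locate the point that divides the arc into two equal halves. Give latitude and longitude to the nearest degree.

Write both endpoints as unit vectors p₁, p₂ with components (cos φ cos λ, cos φ sin λ, sin φ).
The central angle between the endpoints is δ = arccos(p₁·p₂) ≈ 1.879 rad (107.6°).
Interpolate at f = 1/2 with slerp weights a = sin((1−f)δ)/sin δ ≈ 0.847, b = sin(fδ)/sin δ ≈ 0.847.
p = a·p₁ + b·p₂ ≈ (-0.175, -0.274, 0.946); φ = arcsin(p_z) ≈ 71.06°, λ = atan2(p_y, p_x) ≈ -122.58°.

≈ (71°N, 123°W)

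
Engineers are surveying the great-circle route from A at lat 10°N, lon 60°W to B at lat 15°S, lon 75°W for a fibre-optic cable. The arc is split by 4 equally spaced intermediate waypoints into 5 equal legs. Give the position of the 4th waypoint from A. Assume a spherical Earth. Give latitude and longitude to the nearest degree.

From cos δ = sin φ₁ sin φ₂ + cos φ₁ cos φ₂ cos Δλ, the central angle is δ ≈ 0.508 rad (29.1°).
Interpolate at f = 4/5 with slerp weights a = sin((1−f)δ)/sin δ ≈ 0.208, b = sin(fδ)/sin δ ≈ 0.813.
p = a·p₁ + b·p₂ ≈ (0.306, -0.936, -0.174); φ = arcsin(p_z) ≈ -10.03°, λ = atan2(p_y, p_x) ≈ -71.91°.

≈ lat 10°S, lon 72°W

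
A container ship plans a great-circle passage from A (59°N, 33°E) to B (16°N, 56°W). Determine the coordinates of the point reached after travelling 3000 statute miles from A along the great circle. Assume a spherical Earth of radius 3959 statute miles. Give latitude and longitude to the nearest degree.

≈ (42°N, 33°W)

From cos δ = sin φ₁ sin φ₂ + cos φ₁ cos φ₂ cos Δλ, the central angle is δ ≈ 1.323 rad (75.8°). The total great-circle distance is δ·R ≈ 1.323 × 3959 ≈ 5239 mi, so the target fraction is f = 3000/5239 ≈ 0.573.
Interpolate at f ≈ 0.573 with slerp weights a = sin((1−f)δ)/sin δ ≈ 0.553, b = sin(fδ)/sin δ ≈ 0.709.
p = a·p₁ + b·p₂ ≈ (0.620, -0.410, 0.669); φ = arcsin(p_z) ≈ 42.01°, λ = atan2(p_y, p_x) ≈ -33.48°.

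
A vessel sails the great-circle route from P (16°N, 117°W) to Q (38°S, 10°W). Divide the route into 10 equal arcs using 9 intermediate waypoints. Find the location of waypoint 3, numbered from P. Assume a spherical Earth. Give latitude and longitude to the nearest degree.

≈ (5°S, 90°W)

Convert each endpoint to a unit vector on the sphere (x = cos φ cos λ, y = cos φ sin λ, z = sin φ).
The central angle between the endpoints is δ = arccos(p₁·p₂) ≈ 1.973 rad (113.0°).
Interpolate at f = 3/10 with slerp weights a = sin((1−f)δ)/sin δ ≈ 1.067, b = sin(fδ)/sin δ ≈ 0.606.
p = a·p₁ + b·p₂ ≈ (0.005, -0.997, -0.079); φ = arcsin(p_z) ≈ -4.54°, λ = atan2(p_y, p_x) ≈ -89.73°.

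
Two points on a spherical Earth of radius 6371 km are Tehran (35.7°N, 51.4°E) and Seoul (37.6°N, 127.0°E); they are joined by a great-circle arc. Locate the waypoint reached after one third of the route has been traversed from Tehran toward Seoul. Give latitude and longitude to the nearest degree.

The haversine formula gives a central angle δ ≈ 1.029 rad (58.9°) between the endpoints.
Interpolate at f = 1/3 with slerp weights a = sin((1−f)δ)/sin δ ≈ 0.739, b = sin(fδ)/sin δ ≈ 0.392.
p = a·p₁ + b·p₂ ≈ (0.187, 0.718, 0.671); φ = arcsin(p_z) ≈ 42.13°, λ = atan2(p_y, p_x) ≈ 75.36°.

≈ 42°N, 75°E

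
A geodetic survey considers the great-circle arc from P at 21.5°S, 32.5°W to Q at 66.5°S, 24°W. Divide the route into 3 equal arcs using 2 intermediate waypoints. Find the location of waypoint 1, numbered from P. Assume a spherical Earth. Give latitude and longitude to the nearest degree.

≈ 37°S, 31°W

Write both endpoints as unit vectors p₁, p₂ with components (cos φ cos λ, cos φ sin λ, sin φ).
The central angle between the endpoints is δ = arccos(p₁·p₂) ≈ 0.791 rad (45.3°).
Interpolate at f = 1/3 with slerp weights a = sin((1−f)δ)/sin δ ≈ 0.708, b = sin(fδ)/sin δ ≈ 0.367.
p = a·p₁ + b·p₂ ≈ (0.689, -0.413, -0.596); φ = arcsin(p_z) ≈ -36.55°, λ = atan2(p_y, p_x) ≈ -30.96°.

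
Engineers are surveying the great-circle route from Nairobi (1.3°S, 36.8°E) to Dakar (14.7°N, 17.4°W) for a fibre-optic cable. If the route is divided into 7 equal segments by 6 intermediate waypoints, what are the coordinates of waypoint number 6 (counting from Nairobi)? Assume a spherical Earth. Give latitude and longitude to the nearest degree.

≈ 13°N, 9°W

Convert each endpoint to a unit vector on the sphere (x = cos φ cos λ, y = cos φ sin λ, z = sin φ).
The central angle between the endpoints is δ = arccos(p₁·p₂) ≈ 0.977 rad (56.0°).
Interpolate at f = 6/7 with slerp weights a = sin((1−f)δ)/sin δ ≈ 0.168, b = sin(fδ)/sin δ ≈ 0.896.
p = a·p₁ + b·p₂ ≈ (0.962, -0.159, 0.224); φ = arcsin(p_z) ≈ 12.92°, λ = atan2(p_y, p_x) ≈ -9.37°.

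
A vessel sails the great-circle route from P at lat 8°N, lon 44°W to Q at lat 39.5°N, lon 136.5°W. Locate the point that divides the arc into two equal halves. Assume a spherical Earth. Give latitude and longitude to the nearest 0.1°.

From cos δ = sin φ₁ sin φ₂ + cos φ₁ cos φ₂ cos Δλ, the central angle is δ ≈ 1.516 rad (86.8°).
Interpolate at f = 1/2 with slerp weights a = sin((1−f)δ)/sin δ ≈ 0.688, b = sin(fδ)/sin δ ≈ 0.688.
p = a·p₁ + b·p₂ ≈ (0.105, -0.839, 0.534); φ = arcsin(p_z) ≈ 32.25°, λ = atan2(p_y, p_x) ≈ -82.86°.

≈ lat 32.3°N, lon 82.9°W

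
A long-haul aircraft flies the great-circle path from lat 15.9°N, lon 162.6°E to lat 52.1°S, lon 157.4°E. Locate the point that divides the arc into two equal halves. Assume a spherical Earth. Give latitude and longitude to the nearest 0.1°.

≈ lat 18.1°S, lon 160.6°E

Write both endpoints as unit vectors p₁, p₂ with components (cos φ cos λ, cos φ sin λ, sin φ).
The central angle between the endpoints is δ = arccos(p₁·p₂) ≈ 1.189 rad (68.2°).
Interpolate at f = 1/2 with slerp weights a = sin((1−f)δ)/sin δ ≈ 0.604, b = sin(fδ)/sin δ ≈ 0.604.
p = a·p₁ + b·p₂ ≈ (-0.896, 0.316, -0.311); φ = arcsin(p_z) ≈ -18.12°, λ = atan2(p_y, p_x) ≈ 160.57°.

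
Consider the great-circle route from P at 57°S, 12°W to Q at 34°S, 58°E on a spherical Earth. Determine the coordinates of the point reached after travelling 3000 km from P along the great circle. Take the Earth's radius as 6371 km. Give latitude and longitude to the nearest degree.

Convert each endpoint to a unit vector on the sphere (x = cos φ cos λ, y = cos φ sin λ, z = sin φ).
The central angle between the endpoints is δ = arccos(p₁·p₂) ≈ 0.898 rad (51.4°). The total great-circle distance is δ·R ≈ 0.898 × 6371 ≈ 5719 km, so the target fraction is f = 3000/5719 ≈ 0.525.
Interpolate at f ≈ 0.525 with slerp weights a = sin((1−f)δ)/sin δ ≈ 0.529, b = sin(fδ)/sin δ ≈ 0.580.
p = a·p₁ + b·p₂ ≈ (0.537, 0.348, -0.768); φ = arcsin(p_z) ≈ -50.22°, λ = atan2(p_y, p_x) ≈ 32.95°.

≈ 50°S, 33°E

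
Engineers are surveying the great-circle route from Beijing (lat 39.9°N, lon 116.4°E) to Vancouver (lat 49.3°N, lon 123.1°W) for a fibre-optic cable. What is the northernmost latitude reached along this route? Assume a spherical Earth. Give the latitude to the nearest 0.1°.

≈ 63.7°N

The great circle lies in the plane with unit normal n̂ = (p₁ × p₂)/|p₁ × p₂|.
Here n̂_z ≈ +0.443; the vertex latitude is φ_max = arccos|n̂_z| ≈ 63.7°.
Check via Clairaut: cos φ_max = |cos φ₁| · sin C = cos(39.9°)·sin(35.3°) ≈ 0.443, again giving ≈ 63.7°.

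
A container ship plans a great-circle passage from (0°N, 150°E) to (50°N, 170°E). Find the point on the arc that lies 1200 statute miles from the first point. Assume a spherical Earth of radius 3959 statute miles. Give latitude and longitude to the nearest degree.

≈ (17°N, 155°E)

Write both endpoints as unit vectors p₁, p₂ with components (cos φ cos λ, cos φ sin λ, sin φ).
The central angle between the endpoints is δ = arccos(p₁·p₂) ≈ 0.922 rad (52.8°). The total great-circle distance is δ·R ≈ 0.922 × 3959 ≈ 3651 mi, so the target fraction is f = 1200/3651 ≈ 0.329.
Interpolate at f ≈ 0.329 with slerp weights a = sin((1−f)δ)/sin δ ≈ 0.728, b = sin(fδ)/sin δ ≈ 0.375.
p = a·p₁ + b·p₂ ≈ (-0.868, 0.406, 0.287); φ = arcsin(p_z) ≈ 16.67°, λ = atan2(p_y, p_x) ≈ 154.93°.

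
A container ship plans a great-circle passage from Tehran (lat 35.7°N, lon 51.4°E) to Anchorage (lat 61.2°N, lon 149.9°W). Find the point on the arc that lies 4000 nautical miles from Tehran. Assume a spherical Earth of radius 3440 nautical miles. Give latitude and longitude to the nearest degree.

From cos δ = sin φ₁ sin φ₂ + cos φ₁ cos φ₂ cos Δλ, the central angle is δ ≈ 1.423 rad (81.6°). The total great-circle distance is δ·R ≈ 1.423 × 3440 ≈ 4897 nmi, so the target fraction is f = 4000/4897 ≈ 0.817.
Interpolate at f ≈ 0.817 with slerp weights a = sin((1−f)δ)/sin δ ≈ 0.260, b = sin(fδ)/sin δ ≈ 0.928.
p = a·p₁ + b·p₂ ≈ (-0.255, -0.059, 0.965); φ = arcsin(p_z) ≈ 74.84°, λ = atan2(p_y, p_x) ≈ -166.99°.

≈ lat 75°N, lon 167°W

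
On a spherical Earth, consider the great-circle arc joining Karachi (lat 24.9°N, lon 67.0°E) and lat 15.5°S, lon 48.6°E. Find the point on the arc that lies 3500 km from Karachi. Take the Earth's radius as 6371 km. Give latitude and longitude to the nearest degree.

≈ lat 4°S, lon 54°E

Convert each endpoint to a unit vector on the sphere (x = cos φ cos λ, y = cos φ sin λ, z = sin φ).
The central angle between the endpoints is δ = arccos(p₁·p₂) ≈ 0.772 rad (44.2°). The total great-circle distance is δ·R ≈ 0.772 × 6371 ≈ 4915 km, so the target fraction is f = 3500/4915 ≈ 0.712.
Interpolate at f ≈ 0.712 with slerp weights a = sin((1−f)δ)/sin δ ≈ 0.316, b = sin(fδ)/sin δ ≈ 0.749.
p = a·p₁ + b·p₂ ≈ (0.589, 0.805, -0.067); φ = arcsin(p_z) ≈ -3.85°, λ = atan2(p_y, p_x) ≈ 53.80°.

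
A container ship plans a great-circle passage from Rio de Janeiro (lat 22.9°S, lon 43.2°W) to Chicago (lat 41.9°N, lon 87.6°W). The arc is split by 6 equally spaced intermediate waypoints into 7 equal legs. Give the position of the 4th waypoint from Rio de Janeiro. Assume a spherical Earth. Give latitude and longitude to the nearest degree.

Convert each endpoint to a unit vector on the sphere (x = cos φ cos λ, y = cos φ sin λ, z = sin φ).
The central angle between the endpoints is δ = arccos(p₁·p₂) ≈ 1.339 rad (76.7°).
Interpolate at f = 4/7 with slerp weights a = sin((1−f)δ)/sin δ ≈ 0.558, b = sin(fδ)/sin δ ≈ 0.712.
p = a·p₁ + b·p₂ ≈ (0.397, -0.881, 0.258); φ = arcsin(p_z) ≈ 14.96°, λ = atan2(p_y, p_x) ≈ -65.76°.

≈ lat 15°N, lon 66°W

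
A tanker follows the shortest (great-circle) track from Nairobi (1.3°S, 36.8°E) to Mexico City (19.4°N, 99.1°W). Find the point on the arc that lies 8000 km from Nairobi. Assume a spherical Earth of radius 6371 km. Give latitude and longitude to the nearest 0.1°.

The haversine formula gives a central angle δ ≈ 2.325 rad (133.2°) between the endpoints. The total great-circle distance is δ·R ≈ 2.325 × 6371 ≈ 14813 km, so the target fraction is f = 8000/14813 ≈ 0.540.
Interpolate at f ≈ 0.540 with slerp weights a = sin((1−f)δ)/sin δ ≈ 1.203, b = sin(fδ)/sin δ ≈ 1.305.
p = a·p₁ + b·p₂ ≈ (0.769, -0.494, 0.406); φ = arcsin(p_z) ≈ 23.96°, λ = atan2(p_y, p_x) ≈ -32.76°.

≈ 24.0°N, 32.8°W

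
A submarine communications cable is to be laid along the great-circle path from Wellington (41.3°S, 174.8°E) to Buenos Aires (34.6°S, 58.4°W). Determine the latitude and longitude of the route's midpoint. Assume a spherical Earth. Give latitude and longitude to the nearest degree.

Convert each endpoint to a unit vector on the sphere (x = cos φ cos λ, y = cos φ sin λ, z = sin φ).
The central angle between the endpoints is δ = arccos(p₁·p₂) ≈ 1.566 rad (89.8°).
Interpolate at f = 1/2 with slerp weights a = sin((1−f)δ)/sin δ ≈ 0.706, b = sin(fδ)/sin δ ≈ 0.706.
p = a·p₁ + b·p₂ ≈ (-0.224, -0.447, -0.866); φ = arcsin(p_z) ≈ -60.04°, λ = atan2(p_y, p_x) ≈ -116.59°.

≈ (60°S, 117°W)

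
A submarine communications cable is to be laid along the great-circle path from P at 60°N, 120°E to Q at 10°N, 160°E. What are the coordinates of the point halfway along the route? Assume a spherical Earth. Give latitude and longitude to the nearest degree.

≈ 36°N, 147°E

Convert each endpoint to a unit vector on the sphere (x = cos φ cos λ, y = cos φ sin λ, z = sin φ).
The central angle between the endpoints is δ = arccos(p₁·p₂) ≈ 1.015 rad (58.2°).
Interpolate at f = 1/2 with slerp weights a = sin((1−f)δ)/sin δ ≈ 0.572, b = sin(fδ)/sin δ ≈ 0.572.
p = a·p₁ + b·p₂ ≈ (-0.672, 0.440, 0.595); φ = arcsin(p_z) ≈ 36.50°, λ = atan2(p_y, p_x) ≈ 146.78°.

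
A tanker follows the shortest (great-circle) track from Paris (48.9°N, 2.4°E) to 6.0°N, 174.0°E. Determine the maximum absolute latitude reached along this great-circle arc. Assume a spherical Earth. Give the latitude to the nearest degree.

≈ 83°N

The great circle lies in the plane with unit normal n̂ = (p₁ × p₂)/|p₁ × p₂|.
Here n̂_z ≈ +0.116; the vertex latitude is φ_max = arccos|n̂_z| ≈ 83.3°.
Check via Clairaut: cos φ_max = |cos φ₁| · sin C = cos(48.9°)·sin(10.2°) ≈ 0.116, again giving ≈ 83.3°.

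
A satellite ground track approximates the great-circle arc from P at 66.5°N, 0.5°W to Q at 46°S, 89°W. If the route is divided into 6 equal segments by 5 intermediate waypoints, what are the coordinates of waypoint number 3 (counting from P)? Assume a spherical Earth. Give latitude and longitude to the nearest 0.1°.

≈ 13.7°N, 59.5°W

From cos δ = sin φ₁ sin φ₂ + cos φ₁ cos φ₂ cos Δλ, the central angle is δ ≈ 2.282 rad (130.7°).
Interpolate at f = 3/6 with slerp weights a = sin((1−f)δ)/sin δ ≈ 1.199, b = sin(fδ)/sin δ ≈ 1.199.
p = a·p₁ + b·p₂ ≈ (0.493, -0.837, 0.237); φ = arcsin(p_z) ≈ 13.72°, λ = atan2(p_y, p_x) ≈ -59.52°.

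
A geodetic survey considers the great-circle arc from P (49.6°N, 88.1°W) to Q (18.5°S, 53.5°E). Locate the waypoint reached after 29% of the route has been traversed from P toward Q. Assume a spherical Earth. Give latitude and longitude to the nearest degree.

≈ (53°N, 23°W)

Write both endpoints as unit vectors p₁, p₂ with components (cos φ cos λ, cos φ sin λ, sin φ).
The central angle between the endpoints is δ = arccos(p₁·p₂) ≈ 2.379 rad (136.3°).
Interpolate at f = 0.29 with slerp weights a = sin((1−f)δ)/sin δ ≈ 1.438, b = sin(fδ)/sin δ ≈ 0.922.
p = a·p₁ + b·p₂ ≈ (0.551, -0.229, 0.803); φ = arcsin(p_z) ≈ 53.38°, λ = atan2(p_y, p_x) ≈ -22.55°.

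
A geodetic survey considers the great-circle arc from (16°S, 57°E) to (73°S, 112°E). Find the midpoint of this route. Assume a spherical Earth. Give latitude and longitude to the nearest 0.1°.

Write both endpoints as unit vectors p₁, p₂ with components (cos φ cos λ, cos φ sin λ, sin φ).
The central angle between the endpoints is δ = arccos(p₁·p₂) ≈ 1.132 rad (64.9°).
Interpolate at f = 1/2 with slerp weights a = sin((1−f)δ)/sin δ ≈ 0.592, b = sin(fδ)/sin δ ≈ 0.592.
p = a·p₁ + b·p₂ ≈ (0.245, 0.638, -0.730); φ = arcsin(p_z) ≈ -46.87°, λ = atan2(p_y, p_x) ≈ 68.98°.

≈ (46.9°S, 69.0°E)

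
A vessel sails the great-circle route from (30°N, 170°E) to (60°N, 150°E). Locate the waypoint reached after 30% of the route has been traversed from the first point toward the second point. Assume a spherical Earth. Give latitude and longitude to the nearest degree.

Convert each endpoint to a unit vector on the sphere (x = cos φ cos λ, y = cos φ sin λ, z = sin φ).
The central angle between the endpoints is δ = arccos(p₁·p₂) ≈ 0.574 rad (32.9°).
Interpolate at f = 0.30 with slerp weights a = sin((1−f)δ)/sin δ ≈ 0.720, b = sin(fδ)/sin δ ≈ 0.316.
p = a·p₁ + b·p₂ ≈ (-0.751, 0.187, 0.633); φ = arcsin(p_z) ≈ 39.30°, λ = atan2(p_y, p_x) ≈ 166.00°.

≈ (39°N, 166°E)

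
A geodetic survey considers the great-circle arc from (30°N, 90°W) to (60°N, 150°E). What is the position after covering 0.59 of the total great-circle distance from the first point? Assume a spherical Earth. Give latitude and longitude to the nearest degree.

≈ (65°N, 138°W)

The haversine formula gives a central angle δ ≈ 1.353 rad (77.5°) between the endpoints.
Interpolate at f = 0.59 with slerp weights a = sin((1−f)δ)/sin δ ≈ 0.539, b = sin(fδ)/sin δ ≈ 0.733.
p = a·p₁ + b·p₂ ≈ (-0.318, -0.284, 0.905); φ = arcsin(p_z) ≈ 64.79°, λ = atan2(p_y, p_x) ≈ -138.22°.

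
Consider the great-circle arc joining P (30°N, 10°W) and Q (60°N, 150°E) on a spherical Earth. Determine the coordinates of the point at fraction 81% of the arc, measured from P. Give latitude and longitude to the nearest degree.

≈ (75°N, 130°E)

Convert each endpoint to a unit vector on the sphere (x = cos φ cos λ, y = cos φ sin λ, z = sin φ).
The central angle between the endpoints is δ = arccos(p₁·p₂) ≈ 1.545 rad (88.5°).
Interpolate at f = 0.81 with slerp weights a = sin((1−f)δ)/sin δ ≈ 0.289, b = sin(fδ)/sin δ ≈ 0.950.
p = a·p₁ + b·p₂ ≈ (-0.164, 0.194, 0.967); φ = arcsin(p_z) ≈ 75.27°, λ = atan2(p_y, p_x) ≈ 130.30°.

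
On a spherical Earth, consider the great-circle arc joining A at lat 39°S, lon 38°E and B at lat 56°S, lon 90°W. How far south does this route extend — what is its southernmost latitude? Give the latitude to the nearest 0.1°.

≈ 69.3°S

The great circle lies in the plane with unit normal n̂ = (p₁ × p₂)/|p₁ × p₂|.
Here n̂_z ≈ -0.354; the vertex latitude is φ_max = arccos|n̂_z| ≈ 69.3°.
Check via Clairaut: cos φ_max = |cos φ₁| · sin C = cos(39.0°)·sin(152.9°) ≈ 0.354, again giving ≈ 69.3°.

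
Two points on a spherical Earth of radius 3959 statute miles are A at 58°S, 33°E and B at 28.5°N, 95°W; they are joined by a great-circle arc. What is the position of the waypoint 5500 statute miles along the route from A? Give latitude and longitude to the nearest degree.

Convert each endpoint to a unit vector on the sphere (x = cos φ cos λ, y = cos φ sin λ, z = sin φ).
The central angle between the endpoints is δ = arccos(p₁·p₂) ≈ 2.334 rad (133.7°). The total great-circle distance is δ·R ≈ 2.334 × 3959 ≈ 9241 mi, so the target fraction is f = 5500/9241 ≈ 0.595.
Interpolate at f ≈ 0.595 with slerp weights a = sin((1−f)δ)/sin δ ≈ 1.122, b = sin(fδ)/sin δ ≈ 1.361.
p = a·p₁ + b·p₂ ≈ (0.394, -0.868, -0.302); φ = arcsin(p_z) ≈ -17.56°, λ = atan2(p_y, p_x) ≈ -65.57°.

≈ 18°S, 66°W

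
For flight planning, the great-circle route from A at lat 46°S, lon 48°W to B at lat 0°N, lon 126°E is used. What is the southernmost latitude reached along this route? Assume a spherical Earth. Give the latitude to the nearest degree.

The great circle lies in the plane with unit normal n̂ = (p₁ × p₂)/|p₁ × p₂|.
Here n̂_z ≈ +0.100; the vertex latitude is φ_max = arccos|n̂_z| ≈ 84.2°.
Check via Clairaut: cos φ_max = |cos φ₁| · sin C = cos(46.0°)·sin(171.7°) ≈ 0.100, again giving ≈ 84.2°.

≈ 84°S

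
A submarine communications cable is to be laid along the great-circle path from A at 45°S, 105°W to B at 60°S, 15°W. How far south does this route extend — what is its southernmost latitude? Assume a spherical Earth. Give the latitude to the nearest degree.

The great circle lies in the plane with unit normal n̂ = (p₁ × p₂)/|p₁ × p₂|.
Here n̂_z ≈ +0.447; the vertex latitude is φ_max = arccos|n̂_z| ≈ 63.4°.
Check via Clairaut: cos φ_max = |cos φ₁| · sin C = cos(45.0°)·sin(140.8°) ≈ 0.447, again giving ≈ 63.4°.

≈ 63°S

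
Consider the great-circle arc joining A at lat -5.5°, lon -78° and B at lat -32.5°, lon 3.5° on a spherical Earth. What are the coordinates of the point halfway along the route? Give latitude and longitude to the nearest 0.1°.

≈ lat -24.4°, lon -41.3°

Write both endpoints as unit vectors p₁, p₂ with components (cos φ cos λ, cos φ sin λ, sin φ).
The central angle between the endpoints is δ = arccos(p₁·p₂) ≈ 1.394 rad (79.9°).
Interpolate at f = 1/2 with slerp weights a = sin((1−f)δ)/sin δ ≈ 0.652, b = sin(fδ)/sin δ ≈ 0.652.
p = a·p₁ + b·p₂ ≈ (0.684, -0.601, -0.413); φ = arcsin(p_z) ≈ -24.39°, λ = atan2(p_y, p_x) ≈ -41.32°.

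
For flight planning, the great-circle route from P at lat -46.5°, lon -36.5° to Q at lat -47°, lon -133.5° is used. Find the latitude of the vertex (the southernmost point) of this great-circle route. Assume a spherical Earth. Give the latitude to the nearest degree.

≈ -58°

The great circle lies in the plane with unit normal n̂ = (p₁ × p₂)/|p₁ × p₂|.
Here n̂_z ≈ -0.529; the vertex latitude is φ_max = arccos|n̂_z| ≈ 58.1°.
Check via Clairaut: cos φ_max = |cos φ₁| · sin C = cos(46.5°)·sin(129.8°) ≈ 0.529, again giving ≈ 58.1°.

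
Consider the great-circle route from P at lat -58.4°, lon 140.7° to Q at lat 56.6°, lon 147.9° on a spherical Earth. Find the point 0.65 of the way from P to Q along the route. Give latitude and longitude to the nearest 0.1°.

From cos δ = sin φ₁ sin φ₂ + cos φ₁ cos φ₂ cos Δλ, the central angle is δ ≈ 2.010 rad (115.1°).
Interpolate at f = 0.65 with slerp weights a = sin((1−f)δ)/sin δ ≈ 0.714, b = sin(fδ)/sin δ ≈ 1.066.
p = a·p₁ + b·p₂ ≈ (-0.787, 0.549, 0.282); φ = arcsin(p_z) ≈ 16.36°, λ = atan2(p_y, p_x) ≈ 145.10°.

≈ lat 16.4°, lon 145.1°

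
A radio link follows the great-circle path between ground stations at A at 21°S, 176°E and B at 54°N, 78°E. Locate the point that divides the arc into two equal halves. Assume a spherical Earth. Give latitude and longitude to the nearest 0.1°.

Write both endpoints as unit vectors p₁, p₂ with components (cos φ cos λ, cos φ sin λ, sin φ).
The central angle between the endpoints is δ = arccos(p₁·p₂) ≈ 1.946 rad (111.5°).
Interpolate at f = 1/2 with slerp weights a = sin((1−f)δ)/sin δ ≈ 0.888, b = sin(fδ)/sin δ ≈ 0.888.
p = a·p₁ + b·p₂ ≈ (-0.719, 0.569, 0.400); φ = arcsin(p_z) ≈ 23.60°, λ = atan2(p_y, p_x) ≈ 141.65°.

≈ 23.6°N, 141.7°E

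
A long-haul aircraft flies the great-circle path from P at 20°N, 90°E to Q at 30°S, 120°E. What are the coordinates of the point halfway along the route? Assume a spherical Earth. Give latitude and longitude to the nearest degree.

Write both endpoints as unit vectors p₁, p₂ with components (cos φ cos λ, cos φ sin λ, sin φ).
The central angle between the endpoints is δ = arccos(p₁·p₂) ≈ 1.008 rad (57.7°).
Interpolate at f = 1/2 with slerp weights a = sin((1−f)δ)/sin δ ≈ 0.571, b = sin(fδ)/sin δ ≈ 0.571.
p = a·p₁ + b·p₂ ≈ (-0.247, 0.965, -0.090); φ = arcsin(p_z) ≈ -5.18°, λ = atan2(p_y, p_x) ≈ 104.37°.

≈ 5°S, 104°E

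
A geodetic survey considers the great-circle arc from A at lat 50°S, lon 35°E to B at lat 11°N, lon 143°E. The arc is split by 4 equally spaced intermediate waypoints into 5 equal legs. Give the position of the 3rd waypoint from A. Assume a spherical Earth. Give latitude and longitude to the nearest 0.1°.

≈ lat 22.4°S, lon 113.8°E

Convert each endpoint to a unit vector on the sphere (x = cos φ cos λ, y = cos φ sin λ, z = sin φ).
The central angle between the endpoints is δ = arccos(p₁·p₂) ≈ 1.919 rad (109.9°).
Interpolate at f = 3/5 with slerp weights a = sin((1−f)δ)/sin δ ≈ 0.739, b = sin(fδ)/sin δ ≈ 0.972.
p = a·p₁ + b·p₂ ≈ (-0.373, 0.846, -0.380); φ = arcsin(p_z) ≈ -22.36°, λ = atan2(p_y, p_x) ≈ 113.77°.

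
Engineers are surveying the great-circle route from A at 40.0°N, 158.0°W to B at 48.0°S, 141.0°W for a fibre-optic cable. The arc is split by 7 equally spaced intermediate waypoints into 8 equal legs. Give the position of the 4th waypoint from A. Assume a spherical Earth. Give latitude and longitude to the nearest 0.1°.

≈ 4.0°S, 150.1°W

Convert each endpoint to a unit vector on the sphere (x = cos φ cos λ, y = cos φ sin λ, z = sin φ).
The central angle between the endpoints is δ = arccos(p₁·p₂) ≈ 1.558 rad (89.3°).
Interpolate at f = 4/8 with slerp weights a = sin((1−f)δ)/sin δ ≈ 0.703, b = sin(fδ)/sin δ ≈ 0.703.
p = a·p₁ + b·p₂ ≈ (-0.865, -0.498, -0.071); φ = arcsin(p_z) ≈ -4.04°, λ = atan2(p_y, p_x) ≈ -150.08°.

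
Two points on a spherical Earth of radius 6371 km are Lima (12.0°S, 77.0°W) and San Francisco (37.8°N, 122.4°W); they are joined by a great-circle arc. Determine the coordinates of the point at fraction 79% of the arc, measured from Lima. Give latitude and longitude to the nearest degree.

The haversine formula gives a central angle δ ≈ 1.143 rad (65.5°) between the endpoints.
Interpolate at f = 0.79 with slerp weights a = sin((1−f)δ)/sin δ ≈ 0.261, b = sin(fδ)/sin δ ≈ 0.863.
p = a·p₁ + b·p₂ ≈ (-0.308, -0.825, 0.475); φ = arcsin(p_z) ≈ 28.33°, λ = atan2(p_y, p_x) ≈ -110.47°.

≈ (28°N, 110°W)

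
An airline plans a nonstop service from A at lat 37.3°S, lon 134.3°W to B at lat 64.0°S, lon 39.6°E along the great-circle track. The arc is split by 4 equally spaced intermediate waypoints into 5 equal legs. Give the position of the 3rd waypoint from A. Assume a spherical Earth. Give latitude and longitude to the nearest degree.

Write both endpoints as unit vectors p₁, p₂ with components (cos φ cos λ, cos φ sin λ, sin φ).
The central angle between the endpoints is δ = arccos(p₁·p₂) ≈ 1.372 rad (78.6°).
Interpolate at f = 3/5 with slerp weights a = sin((1−f)δ)/sin δ ≈ 0.532, b = sin(fδ)/sin δ ≈ 0.748.
p = a·p₁ + b·p₂ ≈ (-0.043, -0.094, -0.995); φ = arcsin(p_z) ≈ -84.07°, λ = atan2(p_y, p_x) ≈ -114.58°.

≈ lat 84°S, lon 115°W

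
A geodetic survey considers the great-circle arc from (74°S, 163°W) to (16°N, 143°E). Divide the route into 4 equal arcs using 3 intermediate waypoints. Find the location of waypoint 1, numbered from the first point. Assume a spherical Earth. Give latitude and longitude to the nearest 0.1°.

≈ (53.9°S, 164.2°E)

Convert each endpoint to a unit vector on the sphere (x = cos φ cos λ, y = cos φ sin λ, z = sin φ).
The central angle between the endpoints is δ = arccos(p₁·p₂) ≈ 1.680 rad (96.3°).
Interpolate at f = 1/4 with slerp weights a = sin((1−f)δ)/sin δ ≈ 0.958, b = sin(fδ)/sin δ ≈ 0.410.
p = a·p₁ + b·p₂ ≈ (-0.567, 0.160, -0.808); φ = arcsin(p_z) ≈ -53.87°, λ = atan2(p_y, p_x) ≈ 164.24°.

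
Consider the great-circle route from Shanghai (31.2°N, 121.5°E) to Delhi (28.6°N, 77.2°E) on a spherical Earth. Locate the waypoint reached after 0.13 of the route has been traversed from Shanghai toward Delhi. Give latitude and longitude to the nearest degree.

≈ (32°N, 116°E)

Write both endpoints as unit vectors p₁, p₂ with components (cos φ cos λ, cos φ sin λ, sin φ).
The central angle between the endpoints is δ = arccos(p₁·p₂) ≈ 0.667 rad (38.2°).
Interpolate at f = 0.13 with slerp weights a = sin((1−f)δ)/sin δ ≈ 0.886, b = sin(fδ)/sin δ ≈ 0.140.
p = a·p₁ + b·p₂ ≈ (-0.369, 0.766, 0.526); φ = arcsin(p_z) ≈ 31.74°, λ = atan2(p_y, p_x) ≈ 115.71°.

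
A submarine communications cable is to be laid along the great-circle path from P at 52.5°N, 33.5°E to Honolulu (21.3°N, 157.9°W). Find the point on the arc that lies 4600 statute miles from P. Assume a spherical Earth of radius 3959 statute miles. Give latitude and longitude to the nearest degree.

From cos δ = sin φ₁ sin φ₂ + cos φ₁ cos φ₂ cos Δλ, the central angle is δ ≈ 1.842 rad (105.5°). The total great-circle distance is δ·R ≈ 1.842 × 3959 ≈ 7292 mi, so the target fraction is f = 4600/7292 ≈ 0.631.
Interpolate at f ≈ 0.631 with slerp weights a = sin((1−f)δ)/sin δ ≈ 0.653, b = sin(fδ)/sin δ ≈ 0.952.
p = a·p₁ + b·p₂ ≈ (-0.491, -0.115, 0.864); φ = arcsin(p_z) ≈ 59.74°, λ = atan2(p_y, p_x) ≈ -166.86°.

≈ 60°N, 167°W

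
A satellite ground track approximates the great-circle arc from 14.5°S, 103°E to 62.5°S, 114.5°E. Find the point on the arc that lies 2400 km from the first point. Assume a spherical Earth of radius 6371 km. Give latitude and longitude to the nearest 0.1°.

Write both endpoints as unit vectors p₁, p₂ with components (cos φ cos λ, cos φ sin λ, sin φ).
The central angle between the endpoints is δ = arccos(p₁·p₂) ≈ 0.850 rad (48.7°). The total great-circle distance is δ·R ≈ 0.850 × 6371 ≈ 5414 km, so the target fraction is f = 2400/5414 ≈ 0.443.
Interpolate at f ≈ 0.443 with slerp weights a = sin((1−f)δ)/sin δ ≈ 0.607, b = sin(fδ)/sin δ ≈ 0.490.
p = a·p₁ + b·p₂ ≈ (-0.226, 0.778, -0.586); φ = arcsin(p_z) ≈ -35.89°, λ = atan2(p_y, p_x) ≈ 106.19°.

≈ 35.9°S, 106.2°E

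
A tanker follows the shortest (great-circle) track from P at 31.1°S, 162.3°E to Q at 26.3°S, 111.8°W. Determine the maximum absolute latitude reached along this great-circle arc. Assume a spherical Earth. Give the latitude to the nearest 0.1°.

≈ 37.0°S

The great circle lies in the plane with unit normal n̂ = (p₁ × p₂)/|p₁ × p₂|.
Here n̂_z ≈ +0.798; the vertex latitude is φ_max = arccos|n̂_z| ≈ 37.0°.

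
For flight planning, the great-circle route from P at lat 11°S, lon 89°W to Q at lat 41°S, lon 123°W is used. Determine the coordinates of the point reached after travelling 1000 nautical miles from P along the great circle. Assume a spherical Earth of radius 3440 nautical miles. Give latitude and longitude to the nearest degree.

The haversine formula gives a central angle δ ≈ 0.739 rad (42.3°) between the endpoints. The total great-circle distance is δ·R ≈ 0.739 × 3440 ≈ 2541 nmi, so the target fraction is f = 1000/2541 ≈ 0.394.
Interpolate at f ≈ 0.394 with slerp weights a = sin((1−f)δ)/sin δ ≈ 0.643, b = sin(fδ)/sin δ ≈ 0.426.
p = a·p₁ + b·p₂ ≈ (-0.164, -0.901, -0.402); φ = arcsin(p_z) ≈ -23.71°, λ = atan2(p_y, p_x) ≈ -100.32°.

≈ lat 24°S, lon 100°W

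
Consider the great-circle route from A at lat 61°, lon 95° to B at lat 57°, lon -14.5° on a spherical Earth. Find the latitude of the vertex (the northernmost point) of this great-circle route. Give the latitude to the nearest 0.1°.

The great circle lies in the plane with unit normal n̂ = (p₁ × p₂)/|p₁ × p₂|.
Here n̂_z ≈ -0.326; the vertex latitude is φ_max = arccos|n̂_z| ≈ 71.0°.
Check via Clairaut: cos φ_max = |cos φ₁| · sin C = cos(61.0°)·sin(42.2°) ≈ 0.326, again giving ≈ 71.0°.

≈ 71.0°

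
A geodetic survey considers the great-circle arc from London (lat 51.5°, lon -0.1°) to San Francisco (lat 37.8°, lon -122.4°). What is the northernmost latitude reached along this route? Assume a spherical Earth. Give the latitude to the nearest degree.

The great circle lies in the plane with unit normal n̂ = (p₁ × p₂)/|p₁ × p₂|.
Here n̂_z ≈ -0.426; the vertex latitude is φ_max = arccos|n̂_z| ≈ 64.8°.
Check via Clairaut: cos φ_max = |cos φ₁| · sin C = cos(51.5°)·sin(43.2°) ≈ 0.426, again giving ≈ 64.8°.

≈ 65°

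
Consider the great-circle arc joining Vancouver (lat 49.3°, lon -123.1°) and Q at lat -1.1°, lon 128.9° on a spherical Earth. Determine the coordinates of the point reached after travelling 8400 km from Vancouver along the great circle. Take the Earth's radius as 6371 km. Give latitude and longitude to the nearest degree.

The haversine formula gives a central angle δ ≈ 1.789 rad (102.5°) between the endpoints. The total great-circle distance is δ·R ≈ 1.789 × 6371 ≈ 11395 km, so the target fraction is f = 8400/11395 ≈ 0.737.
Interpolate at f ≈ 0.737 with slerp weights a = sin((1−f)δ)/sin δ ≈ 0.464, b = sin(fδ)/sin δ ≈ 0.992.
p = a·p₁ + b·p₂ ≈ (-0.788, 0.518, 0.333); φ = arcsin(p_z) ≈ 19.43°, λ = atan2(p_y, p_x) ≈ 146.66°.

≈ lat 19°, lon 147°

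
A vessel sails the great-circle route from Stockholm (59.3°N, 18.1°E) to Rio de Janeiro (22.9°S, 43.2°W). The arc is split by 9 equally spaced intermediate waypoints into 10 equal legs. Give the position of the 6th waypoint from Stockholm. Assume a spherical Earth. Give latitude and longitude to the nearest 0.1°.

Convert each endpoint to a unit vector on the sphere (x = cos φ cos λ, y = cos φ sin λ, z = sin φ).
The central angle between the endpoints is δ = arccos(p₁·p₂) ≈ 1.680 rad (96.2°).
Interpolate at f = 6/10 with slerp weights a = sin((1−f)δ)/sin δ ≈ 0.626, b = sin(fδ)/sin δ ≈ 0.851.
p = a·p₁ + b·p₂ ≈ (0.875, -0.437, 0.207); φ = arcsin(p_z) ≈ 11.97°, λ = atan2(p_y, p_x) ≈ -26.54°.

≈ 12.0°N, 26.5°W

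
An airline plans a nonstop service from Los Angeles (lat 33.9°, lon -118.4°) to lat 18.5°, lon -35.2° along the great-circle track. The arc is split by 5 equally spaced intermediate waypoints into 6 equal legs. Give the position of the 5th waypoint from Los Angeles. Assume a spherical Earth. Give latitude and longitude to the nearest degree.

≈ lat 25°, lon -47°

Write both endpoints as unit vectors p₁, p₂ with components (cos φ cos λ, cos φ sin λ, sin φ).
The central angle between the endpoints is δ = arccos(p₁·p₂) ≈ 1.297 rad (74.3°).
Interpolate at f = 5/6 with slerp weights a = sin((1−f)δ)/sin δ ≈ 0.223, b = sin(fδ)/sin δ ≈ 0.917.
p = a·p₁ + b·p₂ ≈ (0.622, -0.664, 0.415); φ = arcsin(p_z) ≈ 24.52°, λ = atan2(p_y, p_x) ≈ -46.84°.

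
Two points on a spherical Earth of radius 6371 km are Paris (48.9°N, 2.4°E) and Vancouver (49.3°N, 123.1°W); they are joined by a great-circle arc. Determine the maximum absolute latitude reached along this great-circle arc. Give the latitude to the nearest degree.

The great circle lies in the plane with unit normal n̂ = (p₁ × p₂)/|p₁ × p₂|.
Here n̂_z ≈ -0.369; the vertex latitude is φ_max = arccos|n̂_z| ≈ 68.4°.
Check via Clairaut: cos φ_max = |cos φ₁| · sin C = cos(48.9°)·sin(34.1°) ≈ 0.369, again giving ≈ 68.4°.

≈ 68°N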